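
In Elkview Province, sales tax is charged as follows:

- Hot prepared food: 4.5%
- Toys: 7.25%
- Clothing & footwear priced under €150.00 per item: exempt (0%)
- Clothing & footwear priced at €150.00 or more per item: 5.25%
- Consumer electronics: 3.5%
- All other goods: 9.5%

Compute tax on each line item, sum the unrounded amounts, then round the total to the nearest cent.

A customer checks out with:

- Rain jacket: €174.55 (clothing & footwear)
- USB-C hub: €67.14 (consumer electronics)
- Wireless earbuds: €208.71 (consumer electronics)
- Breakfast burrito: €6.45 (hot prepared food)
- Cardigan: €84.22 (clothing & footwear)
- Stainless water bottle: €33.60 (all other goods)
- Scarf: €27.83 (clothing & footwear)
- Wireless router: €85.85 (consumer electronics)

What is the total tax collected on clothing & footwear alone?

€9.16

Rain jacket €174.55: clothing & footwear, €150.00 or more → 5.25% → €9.163875
Cardigan €84.22: clothing & footwear, under €150.00 → 0% → €0.00
Scarf €27.83: clothing & footwear, under €150.00 → 0% → €0.00
Tax on clothing & footwear: unrounded sum = €9.163875 → €9.16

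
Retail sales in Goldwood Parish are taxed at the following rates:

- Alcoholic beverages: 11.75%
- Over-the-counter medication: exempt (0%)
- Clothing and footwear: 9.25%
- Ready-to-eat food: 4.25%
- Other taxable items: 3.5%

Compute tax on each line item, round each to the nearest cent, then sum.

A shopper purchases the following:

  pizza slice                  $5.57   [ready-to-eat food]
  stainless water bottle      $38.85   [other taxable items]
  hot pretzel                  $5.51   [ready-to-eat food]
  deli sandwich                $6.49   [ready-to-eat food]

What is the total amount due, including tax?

$58.53

Pizza slice $5.57: ready-to-eat food → 4.25% → $0.24
Stainless water bottle $38.85: other taxable items → 3.5% → $1.36
Hot pretzel $5.51: ready-to-eat food → 4.25% → $0.23
Deli sandwich $6.49: ready-to-eat food → 4.25% → $0.28
Subtotal = $56.42; tax = $2.11; total due = $58.53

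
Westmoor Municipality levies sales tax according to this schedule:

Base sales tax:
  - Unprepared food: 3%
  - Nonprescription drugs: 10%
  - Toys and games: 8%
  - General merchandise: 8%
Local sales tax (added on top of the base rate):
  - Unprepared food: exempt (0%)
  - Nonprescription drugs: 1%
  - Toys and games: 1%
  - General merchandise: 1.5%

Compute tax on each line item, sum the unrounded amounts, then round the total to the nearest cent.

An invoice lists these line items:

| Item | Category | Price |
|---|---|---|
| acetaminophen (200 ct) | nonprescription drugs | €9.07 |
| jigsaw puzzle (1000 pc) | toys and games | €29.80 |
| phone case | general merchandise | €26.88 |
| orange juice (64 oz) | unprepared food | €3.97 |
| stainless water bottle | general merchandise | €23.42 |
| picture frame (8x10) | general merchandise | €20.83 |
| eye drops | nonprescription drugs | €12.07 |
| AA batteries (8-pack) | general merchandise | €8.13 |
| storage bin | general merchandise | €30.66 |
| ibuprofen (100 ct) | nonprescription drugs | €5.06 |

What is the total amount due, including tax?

€186.02

Acetaminophen (200 ct) €9.07: nonprescription drugs → 10% + 1% local = 11% → €0.9977
Jigsaw puzzle (1000 pc) €29.80: toys and games → 8% + 1% local = 9% → €2.682
Phone case €26.88: general merchandise → 8% + 1.5% local = 9.5% → €2.5536
Orange juice (64 oz) €3.97: unprepared food → 3% + 0% local = 3% → €0.1191
Stainless water bottle €23.42: general merchandise → 8% + 1.5% local = 9.5% → €2.2249
Picture frame (8x10) €20.83: general merchandise → 8% + 1.5% local = 9.5% → €1.97885
Eye drops €12.07: nonprescription drugs → 10% + 1% local = 11% → €1.3277
AA batteries (8-pack) €8.13: general merchandise → 8% + 1.5% local = 9.5% → €0.77235
Storage bin €30.66: general merchandise → 8% + 1.5% local = 9.5% → €2.9127
Ibuprofen (100 ct) €5.06: nonprescription drugs → 10% + 1% local = 11% → €0.5566
Subtotal = €169.89; unrounded tax = €16.1255 → €16.13; total due = €186.02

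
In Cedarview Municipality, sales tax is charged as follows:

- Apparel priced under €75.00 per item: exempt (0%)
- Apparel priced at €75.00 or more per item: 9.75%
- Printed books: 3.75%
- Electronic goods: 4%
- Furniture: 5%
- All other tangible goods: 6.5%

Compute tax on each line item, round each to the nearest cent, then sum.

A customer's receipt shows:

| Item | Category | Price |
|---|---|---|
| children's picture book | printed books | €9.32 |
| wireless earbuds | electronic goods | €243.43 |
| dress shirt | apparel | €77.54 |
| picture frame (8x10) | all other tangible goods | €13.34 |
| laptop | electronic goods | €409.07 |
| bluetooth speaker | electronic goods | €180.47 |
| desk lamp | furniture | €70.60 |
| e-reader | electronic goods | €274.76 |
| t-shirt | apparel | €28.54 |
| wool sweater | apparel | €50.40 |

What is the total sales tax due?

€56.62

Children's picture book €9.32: printed books → 3.75% → €0.35
Wireless earbuds €243.43: electronic goods → 4% → €9.74
Dress shirt €77.54: apparel, €75.00 or more → 9.75% → €7.56
Picture frame (8x10) €13.34: all other tangible goods → 6.5% → €0.87
Laptop €409.07: electronic goods → 4% → €16.36
Bluetooth speaker €180.47: electronic goods → 4% → €7.22
Desk lamp €70.60: furniture → 5% → €3.53
E-reader €274.76: electronic goods → 4% → €10.99
T-shirt €28.54: apparel, under €75.00 → 0% → €0.00
Wool sweater €50.40: apparel, under €75.00 → 0% → €0.00
Total tax = €0.35 + €9.74 + €7.56 + €0.87 + €16.36 + €7.22 + €3.53 + €10.99 = €56.62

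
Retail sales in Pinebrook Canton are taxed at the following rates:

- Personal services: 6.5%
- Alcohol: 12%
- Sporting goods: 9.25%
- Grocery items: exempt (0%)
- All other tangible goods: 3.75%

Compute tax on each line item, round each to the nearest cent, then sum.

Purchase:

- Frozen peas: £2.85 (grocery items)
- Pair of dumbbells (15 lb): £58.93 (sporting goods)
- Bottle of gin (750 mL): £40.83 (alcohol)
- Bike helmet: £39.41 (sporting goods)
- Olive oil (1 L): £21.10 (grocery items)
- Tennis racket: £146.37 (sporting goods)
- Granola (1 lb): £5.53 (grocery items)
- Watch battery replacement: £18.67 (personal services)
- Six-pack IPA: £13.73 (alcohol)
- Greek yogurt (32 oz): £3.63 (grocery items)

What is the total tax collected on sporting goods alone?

£22.64

Pair of dumbbells (15 lb) £58.93: sporting goods → 9.25% → £5.45
Bike helmet £39.41: sporting goods → 9.25% → £3.65
Tennis racket £146.37: sporting goods → 9.25% → £13.54
Tax on sporting goods = £5.45 + £3.65 + £13.54 = £22.64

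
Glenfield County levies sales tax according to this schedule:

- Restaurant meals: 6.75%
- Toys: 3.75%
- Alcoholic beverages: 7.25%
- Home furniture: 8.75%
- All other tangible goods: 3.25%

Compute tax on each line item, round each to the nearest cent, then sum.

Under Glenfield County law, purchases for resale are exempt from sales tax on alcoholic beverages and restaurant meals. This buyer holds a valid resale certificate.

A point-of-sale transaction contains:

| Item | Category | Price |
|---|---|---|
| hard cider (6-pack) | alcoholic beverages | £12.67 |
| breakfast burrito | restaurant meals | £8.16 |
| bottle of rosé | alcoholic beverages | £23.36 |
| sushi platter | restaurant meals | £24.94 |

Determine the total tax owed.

Hard cider (6-pack) £12.67: alcoholic beverages, buyer-exempt → 0% → £0.00
Breakfast burrito £8.16: restaurant meals, buyer-exempt → 0% → £0.00
Bottle of rosé £23.36: alcoholic beverages, buyer-exempt → 0% → £0.00
Sushi platter £24.94: restaurant meals, buyer-exempt → 0% → £0.00
Total tax = £0.00

£0.00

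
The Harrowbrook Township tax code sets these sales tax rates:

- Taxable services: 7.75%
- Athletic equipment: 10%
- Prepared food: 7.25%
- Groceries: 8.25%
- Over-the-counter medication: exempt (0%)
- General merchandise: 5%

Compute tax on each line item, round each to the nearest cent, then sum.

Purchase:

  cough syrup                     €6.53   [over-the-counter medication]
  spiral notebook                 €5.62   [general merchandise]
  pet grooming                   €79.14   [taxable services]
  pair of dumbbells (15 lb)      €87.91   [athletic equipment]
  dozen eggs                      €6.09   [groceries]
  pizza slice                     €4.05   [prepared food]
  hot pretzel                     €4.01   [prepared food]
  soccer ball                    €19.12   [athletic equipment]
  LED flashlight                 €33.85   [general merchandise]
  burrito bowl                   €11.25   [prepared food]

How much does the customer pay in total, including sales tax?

€278.27

Cough syrup €6.53: over-the-counter medication → 0% → €0.00
Spiral notebook €5.62: general merchandise → 5% → €0.28
Pet grooming €79.14: taxable services → 7.75% → €6.13
Pair of dumbbells (15 lb) €87.91: athletic equipment → 10% → €8.79
Dozen eggs €6.09: groceries → 8.25% → €0.50
Pizza slice €4.05: prepared food → 7.25% → €0.29
Hot pretzel €4.01: prepared food → 7.25% → €0.29
Soccer ball €19.12: athletic equipment → 10% → €1.91
LED flashlight €33.85: general merchandise → 5% → €1.69
Burrito bowl €11.25: prepared food → 7.25% → €0.82
Subtotal = €257.57; tax = €20.70; total due = €278.27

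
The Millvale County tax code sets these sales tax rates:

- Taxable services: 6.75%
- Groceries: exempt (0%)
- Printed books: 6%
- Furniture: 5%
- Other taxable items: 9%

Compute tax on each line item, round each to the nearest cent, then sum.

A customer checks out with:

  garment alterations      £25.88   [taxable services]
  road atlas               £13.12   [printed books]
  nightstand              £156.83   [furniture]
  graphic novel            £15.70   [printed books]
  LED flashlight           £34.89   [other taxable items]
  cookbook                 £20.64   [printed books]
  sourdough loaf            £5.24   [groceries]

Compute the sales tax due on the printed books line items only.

£2.97

Road atlas £13.12: printed books → 6% → £0.79
Graphic novel £15.70: printed books → 6% → £0.94
Cookbook £20.64: printed books → 6% → £1.24
Tax on printed books = £0.79 + £0.94 + £1.24 = £2.97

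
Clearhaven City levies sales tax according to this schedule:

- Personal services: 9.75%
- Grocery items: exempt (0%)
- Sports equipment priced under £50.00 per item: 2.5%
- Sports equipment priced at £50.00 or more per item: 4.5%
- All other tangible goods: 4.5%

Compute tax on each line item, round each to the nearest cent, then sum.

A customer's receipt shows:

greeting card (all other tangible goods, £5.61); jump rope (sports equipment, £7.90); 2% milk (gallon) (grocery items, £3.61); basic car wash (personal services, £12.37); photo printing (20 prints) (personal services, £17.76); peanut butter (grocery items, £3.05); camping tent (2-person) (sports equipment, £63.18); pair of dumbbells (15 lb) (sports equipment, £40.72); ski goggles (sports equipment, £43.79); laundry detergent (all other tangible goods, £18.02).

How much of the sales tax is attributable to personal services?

£2.94

Basic car wash £12.37: personal services → 9.75% → £1.21
Photo printing (20 prints) £17.76: personal services → 9.75% → £1.73
Tax on personal services = £1.21 + £1.73 = £2.94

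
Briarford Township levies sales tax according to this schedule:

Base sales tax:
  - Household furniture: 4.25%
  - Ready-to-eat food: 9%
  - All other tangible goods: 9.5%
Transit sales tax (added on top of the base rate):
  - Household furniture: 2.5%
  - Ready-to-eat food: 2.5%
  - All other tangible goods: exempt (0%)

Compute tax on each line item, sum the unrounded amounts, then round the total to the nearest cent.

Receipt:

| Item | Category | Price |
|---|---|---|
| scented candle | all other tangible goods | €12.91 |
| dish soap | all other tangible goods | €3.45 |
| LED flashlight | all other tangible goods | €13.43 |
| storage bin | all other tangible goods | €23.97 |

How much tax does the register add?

Scented candle €12.91: all other tangible goods → 9.5% + 0% transit = 9.5% → €1.22645
Dish soap €3.45: all other tangible goods → 9.5% + 0% transit = 9.5% → €0.32775
LED flashlight €13.43: all other tangible goods → 9.5% + 0% transit = 9.5% → €1.27585
Storage bin €23.97: all other tangible goods → 9.5% + 0% transit = 9.5% → €2.27715
Unrounded tax sum = €5.1072 → €5.11

€5.11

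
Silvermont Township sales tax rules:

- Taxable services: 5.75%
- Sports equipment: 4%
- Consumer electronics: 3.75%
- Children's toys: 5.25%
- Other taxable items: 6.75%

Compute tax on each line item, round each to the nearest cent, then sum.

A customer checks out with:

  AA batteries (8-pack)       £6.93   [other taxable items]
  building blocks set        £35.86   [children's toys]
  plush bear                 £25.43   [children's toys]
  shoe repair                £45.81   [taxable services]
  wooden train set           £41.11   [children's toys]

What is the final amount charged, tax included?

£163.62

AA batteries (8-pack) £6.93: other taxable items → 6.75% → £0.47
Building blocks set £35.86: children's toys → 5.25% → £1.88
Plush bear £25.43: children's toys → 5.25% → £1.34
Shoe repair £45.81: taxable services → 5.75% → £2.63
Wooden train set £41.11: children's toys → 5.25% → £2.16
Subtotal = £155.14; tax = £8.48; total due = £163.62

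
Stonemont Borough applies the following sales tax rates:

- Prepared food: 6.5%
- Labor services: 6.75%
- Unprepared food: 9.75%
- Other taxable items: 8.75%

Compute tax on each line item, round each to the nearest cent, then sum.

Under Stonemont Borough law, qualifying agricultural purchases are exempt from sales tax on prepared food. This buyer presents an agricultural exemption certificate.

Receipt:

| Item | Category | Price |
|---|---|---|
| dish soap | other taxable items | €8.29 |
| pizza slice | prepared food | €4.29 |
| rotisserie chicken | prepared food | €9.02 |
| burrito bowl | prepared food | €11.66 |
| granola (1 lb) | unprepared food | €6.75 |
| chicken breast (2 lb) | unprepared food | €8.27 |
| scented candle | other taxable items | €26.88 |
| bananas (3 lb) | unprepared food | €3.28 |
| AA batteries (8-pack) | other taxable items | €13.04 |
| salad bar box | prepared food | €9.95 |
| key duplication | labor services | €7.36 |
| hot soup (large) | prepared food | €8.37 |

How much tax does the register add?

€6.51

Dish soap €8.29: other taxable items → 8.75% → €0.73
Pizza slice €4.29: prepared food, buyer-exempt → 0% → €0.00
Rotisserie chicken €9.02: prepared food, buyer-exempt → 0% → €0.00
Burrito bowl €11.66: prepared food, buyer-exempt → 0% → €0.00
Granola (1 lb) €6.75: unprepared food → 9.75% → €0.66
Chicken breast (2 lb) €8.27: unprepared food → 9.75% → €0.81
Scented candle €26.88: other taxable items → 8.75% → €2.35
Bananas (3 lb) €3.28: unprepared food → 9.75% → €0.32
AA batteries (8-pack) €13.04: other taxable items → 8.75% → €1.14
Salad bar box €9.95: prepared food, buyer-exempt → 0% → €0.00
Key duplication €7.36: labor services → 6.75% → €0.50
Hot soup (large) €8.37: prepared food, buyer-exempt → 0% → €0.00
Total tax = €0.73 + €0.66 + €0.81 + €2.35 + €0.32 + €1.14 + €0.50 = €6.51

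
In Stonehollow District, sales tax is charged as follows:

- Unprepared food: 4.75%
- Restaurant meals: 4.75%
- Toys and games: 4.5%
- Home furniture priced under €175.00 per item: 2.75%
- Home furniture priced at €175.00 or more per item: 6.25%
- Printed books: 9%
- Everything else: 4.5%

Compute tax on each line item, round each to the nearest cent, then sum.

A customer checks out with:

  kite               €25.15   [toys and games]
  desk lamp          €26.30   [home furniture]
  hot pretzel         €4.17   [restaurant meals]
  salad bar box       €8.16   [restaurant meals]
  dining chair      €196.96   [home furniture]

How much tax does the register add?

Kite €25.15: toys and games → 4.5% → €1.13
Desk lamp €26.30: home furniture, under €175.00 → 2.75% → €0.72
Hot pretzel €4.17: restaurant meals → 4.75% → €0.20
Salad bar box €8.16: restaurant meals → 4.75% → €0.39
Dining chair €196.96: home furniture, €175.00 or more → 6.25% → €12.31
Total tax = €1.13 + €0.72 + €0.20 + €0.39 + €12.31 = €14.75

€14.75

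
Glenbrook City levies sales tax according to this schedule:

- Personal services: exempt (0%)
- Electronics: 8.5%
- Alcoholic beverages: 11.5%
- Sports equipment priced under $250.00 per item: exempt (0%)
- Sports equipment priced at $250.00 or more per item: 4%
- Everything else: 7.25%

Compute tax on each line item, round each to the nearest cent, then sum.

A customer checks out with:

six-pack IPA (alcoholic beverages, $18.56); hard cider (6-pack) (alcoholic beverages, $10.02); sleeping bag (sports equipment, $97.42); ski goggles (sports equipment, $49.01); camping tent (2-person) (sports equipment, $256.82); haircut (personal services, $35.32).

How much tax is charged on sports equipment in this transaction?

$10.27

Sleeping bag $97.42: sports equipment, under $250.00 → 0% → $0.00
Ski goggles $49.01: sports equipment, under $250.00 → 0% → $0.00
Camping tent (2-person) $256.82: sports equipment, $250.00 or more → 4% → $10.27
Tax on sports equipment = $0.00 + $0.00 + $10.27 = $10.27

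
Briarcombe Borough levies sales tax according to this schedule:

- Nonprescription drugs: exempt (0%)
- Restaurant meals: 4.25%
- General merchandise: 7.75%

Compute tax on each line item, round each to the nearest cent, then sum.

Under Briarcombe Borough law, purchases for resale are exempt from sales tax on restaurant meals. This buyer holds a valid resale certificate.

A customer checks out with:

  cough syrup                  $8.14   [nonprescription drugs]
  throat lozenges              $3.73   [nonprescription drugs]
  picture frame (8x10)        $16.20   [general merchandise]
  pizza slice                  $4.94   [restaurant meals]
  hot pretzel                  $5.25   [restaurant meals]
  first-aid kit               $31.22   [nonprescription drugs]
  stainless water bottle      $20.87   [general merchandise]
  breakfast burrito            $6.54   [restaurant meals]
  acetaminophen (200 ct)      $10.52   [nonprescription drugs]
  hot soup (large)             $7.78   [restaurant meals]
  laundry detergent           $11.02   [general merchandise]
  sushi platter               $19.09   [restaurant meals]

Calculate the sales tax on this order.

Cough syrup $8.14: nonprescription drugs → 0% → $0.00
Throat lozenges $3.73: nonprescription drugs → 0% → $0.00
Picture frame (8x10) $16.20: general merchandise → 7.75% → $1.26
Pizza slice $4.94: restaurant meals, buyer-exempt → 0% → $0.00
Hot pretzel $5.25: restaurant meals, buyer-exempt → 0% → $0.00
First-aid kit $31.22: nonprescription drugs → 0% → $0.00
Stainless water bottle $20.87: general merchandise → 7.75% → $1.62
Breakfast burrito $6.54: restaurant meals, buyer-exempt → 0% → $0.00
Acetaminophen (200 ct) $10.52: nonprescription drugs → 0% → $0.00
Hot soup (large) $7.78: restaurant meals, buyer-exempt → 0% → $0.00
Laundry detergent $11.02: general merchandise → 7.75% → $0.85
Sushi platter $19.09: restaurant meals, buyer-exempt → 0% → $0.00
Total tax = $1.26 + $1.62 + $0.85 = $3.73

$3.73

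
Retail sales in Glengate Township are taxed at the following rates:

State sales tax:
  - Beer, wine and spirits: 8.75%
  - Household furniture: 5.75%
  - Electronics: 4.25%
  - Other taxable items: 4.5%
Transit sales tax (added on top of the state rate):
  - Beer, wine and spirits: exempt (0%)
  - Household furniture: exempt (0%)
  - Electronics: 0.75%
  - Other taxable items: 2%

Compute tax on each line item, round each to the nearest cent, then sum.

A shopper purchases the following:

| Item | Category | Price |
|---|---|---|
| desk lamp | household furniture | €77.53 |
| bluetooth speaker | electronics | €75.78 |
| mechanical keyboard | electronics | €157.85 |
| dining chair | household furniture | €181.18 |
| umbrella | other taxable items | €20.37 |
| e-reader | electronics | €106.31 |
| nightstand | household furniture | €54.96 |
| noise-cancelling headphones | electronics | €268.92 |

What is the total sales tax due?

Desk lamp €77.53: household furniture → 5.75% + 0% transit = 5.75% → €4.46
Bluetooth speaker €75.78: electronics → 4.25% + 0.75% transit = 5% → €3.79
Mechanical keyboard €157.85: electronics → 4.25% + 0.75% transit = 5% → €7.89
Dining chair €181.18: household furniture → 5.75% + 0% transit = 5.75% → €10.42
Umbrella €20.37: other taxable items → 4.5% + 2% transit = 6.5% → €1.32
E-reader €106.31: electronics → 4.25% + 0.75% transit = 5% → €5.32
Nightstand €54.96: household furniture → 5.75% + 0% transit = 5.75% → €3.16
Noise-cancelling headphones €268.92: electronics → 4.25% + 0.75% transit = 5% → €13.45
Total tax = €4.46 + €3.79 + €7.89 + €10.42 + €1.32 + €5.32 + €3.16 + €13.45 = €49.81

€49.81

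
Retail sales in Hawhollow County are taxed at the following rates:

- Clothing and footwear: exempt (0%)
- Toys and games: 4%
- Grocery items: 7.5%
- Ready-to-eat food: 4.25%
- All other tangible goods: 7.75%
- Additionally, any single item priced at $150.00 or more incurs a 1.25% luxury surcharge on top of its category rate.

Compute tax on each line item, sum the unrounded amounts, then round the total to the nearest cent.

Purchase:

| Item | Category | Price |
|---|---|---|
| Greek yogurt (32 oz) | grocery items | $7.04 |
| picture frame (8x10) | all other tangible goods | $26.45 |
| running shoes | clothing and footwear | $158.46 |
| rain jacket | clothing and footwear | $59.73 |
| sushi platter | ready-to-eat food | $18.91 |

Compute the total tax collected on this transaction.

$5.36

Greek yogurt (32 oz) $7.04: grocery items → 7.5% → $0.528
Picture frame (8x10) $26.45: all other tangible goods → 7.75% → $2.049875
Running shoes $158.46: clothing and footwear → 0% + 1.25% surcharge = 1.25% → $1.98075
Rain jacket $59.73: clothing and footwear → 0% → $0.00
Sushi platter $18.91: ready-to-eat food → 4.25% → $0.803675
Unrounded tax sum = $5.3623 → $5.36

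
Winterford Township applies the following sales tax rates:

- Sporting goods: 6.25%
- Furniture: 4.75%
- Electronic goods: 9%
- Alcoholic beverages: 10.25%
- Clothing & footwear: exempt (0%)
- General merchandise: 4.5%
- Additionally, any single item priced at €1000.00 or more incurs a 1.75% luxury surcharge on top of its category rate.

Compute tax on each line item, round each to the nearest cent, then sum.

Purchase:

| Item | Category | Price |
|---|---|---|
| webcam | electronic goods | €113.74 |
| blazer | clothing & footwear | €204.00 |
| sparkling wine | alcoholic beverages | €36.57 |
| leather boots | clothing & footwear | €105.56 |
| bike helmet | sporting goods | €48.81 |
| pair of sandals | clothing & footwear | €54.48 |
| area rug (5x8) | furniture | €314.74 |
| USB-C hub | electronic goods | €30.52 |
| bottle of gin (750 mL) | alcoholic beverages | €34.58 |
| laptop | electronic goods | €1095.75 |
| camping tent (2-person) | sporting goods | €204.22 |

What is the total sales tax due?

€168.83

Webcam €113.74: electronic goods → 9% → €10.24
Blazer €204.00: clothing & footwear → 0% → €0.00
Sparkling wine €36.57: alcoholic beverages → 10.25% → €3.75
Leather boots €105.56: clothing & footwear → 0% → €0.00
Bike helmet €48.81: sporting goods → 6.25% → €3.05
Pair of sandals €54.48: clothing & footwear → 0% → €0.00
Area rug (5x8) €314.74: furniture → 4.75% → €14.95
USB-C hub €30.52: electronic goods → 9% → €2.75
Bottle of gin (750 mL) €34.58: alcoholic beverages → 10.25% → €3.54
Laptop €1095.75: electronic goods → 9% + 1.75% surcharge = 10.75% → €117.79
Camping tent (2-person) €204.22: sporting goods → 6.25% → €12.76
Total tax = €10.24 + €3.75 + €3.05 + €14.95 + €2.75 + €3.54 + €117.79 + €12.76 = €168.83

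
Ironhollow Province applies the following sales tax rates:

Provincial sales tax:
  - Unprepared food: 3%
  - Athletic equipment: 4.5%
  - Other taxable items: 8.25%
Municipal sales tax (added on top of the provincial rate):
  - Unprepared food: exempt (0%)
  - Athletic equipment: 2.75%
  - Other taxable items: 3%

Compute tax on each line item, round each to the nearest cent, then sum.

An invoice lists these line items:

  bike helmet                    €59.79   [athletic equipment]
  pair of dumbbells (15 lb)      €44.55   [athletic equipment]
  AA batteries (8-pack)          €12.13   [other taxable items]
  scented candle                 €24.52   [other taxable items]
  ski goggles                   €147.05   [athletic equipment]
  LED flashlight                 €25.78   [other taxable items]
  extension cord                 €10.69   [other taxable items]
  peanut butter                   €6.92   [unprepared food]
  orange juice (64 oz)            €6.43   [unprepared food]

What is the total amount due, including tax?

€364.70

Bike helmet €59.79: athletic equipment → 4.5% + 2.75% municipal = 7.25% → €4.33
Pair of dumbbells (15 lb) €44.55: athletic equipment → 4.5% + 2.75% municipal = 7.25% → €3.23
AA batteries (8-pack) €12.13: other taxable items → 8.25% + 3% municipal = 11.25% → €1.36
Scented candle €24.52: other taxable items → 8.25% + 3% municipal = 11.25% → €2.76
Ski goggles €147.05: athletic equipment → 4.5% + 2.75% municipal = 7.25% → €10.66
LED flashlight €25.78: other taxable items → 8.25% + 3% municipal = 11.25% → €2.90
Extension cord €10.69: other taxable items → 8.25% + 3% municipal = 11.25% → €1.20
Peanut butter €6.92: unprepared food → 3% + 0% municipal = 3% → €0.21
Orange juice (64 oz) €6.43: unprepared food → 3% + 0% municipal = 3% → €0.19
Subtotal = €337.86; tax = €26.84; total due = €364.70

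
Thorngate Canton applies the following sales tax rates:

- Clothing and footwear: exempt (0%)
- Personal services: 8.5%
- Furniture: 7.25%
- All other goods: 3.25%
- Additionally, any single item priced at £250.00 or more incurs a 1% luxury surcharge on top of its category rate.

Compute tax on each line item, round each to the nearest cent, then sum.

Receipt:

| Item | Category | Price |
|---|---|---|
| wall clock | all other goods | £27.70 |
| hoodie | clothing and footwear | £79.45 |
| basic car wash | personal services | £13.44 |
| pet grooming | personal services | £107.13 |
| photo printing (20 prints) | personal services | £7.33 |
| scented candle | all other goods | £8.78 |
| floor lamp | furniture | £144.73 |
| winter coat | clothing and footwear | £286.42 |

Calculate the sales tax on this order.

Wall clock £27.70: all other goods → 3.25% → £0.90
Hoodie £79.45: clothing and footwear → 0% → £0.00
Basic car wash £13.44: personal services → 8.5% → £1.14
Pet grooming £107.13: personal services → 8.5% → £9.11
Photo printing (20 prints) £7.33: personal services → 8.5% → £0.62
Scented candle £8.78: all other goods → 3.25% → £0.29
Floor lamp £144.73: furniture → 7.25% → £10.49
Winter coat £286.42: clothing and footwear → 0% + 1% surcharge = 1% → £2.86
Total tax = £0.90 + £1.14 + £9.11 + £0.62 + £0.29 + £10.49 + £2.86 = £25.41

£25.41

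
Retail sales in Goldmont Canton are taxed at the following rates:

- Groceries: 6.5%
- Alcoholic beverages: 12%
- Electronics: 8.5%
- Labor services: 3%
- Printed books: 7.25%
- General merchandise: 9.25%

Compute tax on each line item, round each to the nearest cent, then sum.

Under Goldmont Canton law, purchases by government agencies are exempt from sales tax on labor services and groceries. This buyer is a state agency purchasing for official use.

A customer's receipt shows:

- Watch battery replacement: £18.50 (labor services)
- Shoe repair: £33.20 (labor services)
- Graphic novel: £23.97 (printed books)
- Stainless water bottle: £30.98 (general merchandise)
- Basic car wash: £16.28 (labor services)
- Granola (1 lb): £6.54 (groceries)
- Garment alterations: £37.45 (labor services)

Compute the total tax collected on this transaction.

Watch battery replacement £18.50: labor services, buyer-exempt → 0% → £0.00
Shoe repair £33.20: labor services, buyer-exempt → 0% → £0.00
Graphic novel £23.97: printed books → 7.25% → £1.74
Stainless water bottle £30.98: general merchandise → 9.25% → £2.87
Basic car wash £16.28: labor services, buyer-exempt → 0% → £0.00
Granola (1 lb) £6.54: groceries, buyer-exempt → 0% → £0.00
Garment alterations £37.45: labor services, buyer-exempt → 0% → £0.00
Total tax = £1.74 + £2.87 = £4.61

£4.61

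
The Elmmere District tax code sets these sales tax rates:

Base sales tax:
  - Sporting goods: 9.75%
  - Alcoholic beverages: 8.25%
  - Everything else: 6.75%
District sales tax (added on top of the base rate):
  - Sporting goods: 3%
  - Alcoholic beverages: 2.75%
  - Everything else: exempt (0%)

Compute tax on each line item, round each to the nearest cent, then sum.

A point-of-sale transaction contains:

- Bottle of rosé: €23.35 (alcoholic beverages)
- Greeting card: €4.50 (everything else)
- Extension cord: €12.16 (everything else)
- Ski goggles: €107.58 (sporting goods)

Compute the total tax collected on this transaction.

€17.41

Bottle of rosé €23.35: alcoholic beverages → 8.25% + 2.75% district = 11% → €2.57
Greeting card €4.50: everything else → 6.75% + 0% district = 6.75% → €0.30
Extension cord €12.16: everything else → 6.75% + 0% district = 6.75% → €0.82
Ski goggles €107.58: sporting goods → 9.75% + 3% district = 12.75% → €13.72
Total tax = €2.57 + €0.30 + €0.82 + €13.72 = €17.41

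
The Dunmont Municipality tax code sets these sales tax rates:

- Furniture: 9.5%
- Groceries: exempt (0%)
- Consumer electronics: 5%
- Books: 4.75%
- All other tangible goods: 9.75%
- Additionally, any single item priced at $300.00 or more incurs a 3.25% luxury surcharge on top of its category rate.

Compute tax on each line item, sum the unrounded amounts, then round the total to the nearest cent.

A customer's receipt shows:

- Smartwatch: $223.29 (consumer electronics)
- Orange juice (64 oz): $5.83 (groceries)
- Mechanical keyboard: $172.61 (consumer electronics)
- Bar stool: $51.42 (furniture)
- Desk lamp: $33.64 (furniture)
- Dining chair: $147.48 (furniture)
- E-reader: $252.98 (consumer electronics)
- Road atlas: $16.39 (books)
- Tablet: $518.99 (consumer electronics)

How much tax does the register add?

$98.13

Smartwatch $223.29: consumer electronics → 5% → $11.1645
Orange juice (64 oz) $5.83: groceries → 0% → $0.00
Mechanical keyboard $172.61: consumer electronics → 5% → $8.6305
Bar stool $51.42: furniture → 9.5% → $4.8849
Desk lamp $33.64: furniture → 9.5% → $3.1958
Dining chair $147.48: furniture → 9.5% → $14.0106
E-reader $252.98: consumer electronics → 5% → $12.649
Road atlas $16.39: books → 4.75% → $0.778525
Tablet $518.99: consumer electronics → 5% + 3.25% surcharge = 8.25% → $42.816675
Unrounded tax sum = $98.1305 → $98.13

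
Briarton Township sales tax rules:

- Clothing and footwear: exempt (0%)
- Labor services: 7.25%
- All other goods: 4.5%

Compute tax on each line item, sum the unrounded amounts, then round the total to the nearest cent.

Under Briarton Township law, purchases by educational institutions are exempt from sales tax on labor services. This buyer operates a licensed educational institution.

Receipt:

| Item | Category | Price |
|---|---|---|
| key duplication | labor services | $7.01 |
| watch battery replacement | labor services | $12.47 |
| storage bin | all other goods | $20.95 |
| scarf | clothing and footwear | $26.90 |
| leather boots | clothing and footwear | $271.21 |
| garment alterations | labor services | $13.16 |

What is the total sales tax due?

Key duplication $7.01: labor services, buyer-exempt → 0% → $0.00
Watch battery replacement $12.47: labor services, buyer-exempt → 0% → $0.00
Storage bin $20.95: all other goods → 4.5% → $0.94275
Scarf $26.90: clothing and footwear → 0% → $0.00
Leather boots $271.21: clothing and footwear → 0% → $0.00
Garment alterations $13.16: labor services, buyer-exempt → 0% → $0.00
Unrounded tax sum = $0.94275 → $0.94

$0.94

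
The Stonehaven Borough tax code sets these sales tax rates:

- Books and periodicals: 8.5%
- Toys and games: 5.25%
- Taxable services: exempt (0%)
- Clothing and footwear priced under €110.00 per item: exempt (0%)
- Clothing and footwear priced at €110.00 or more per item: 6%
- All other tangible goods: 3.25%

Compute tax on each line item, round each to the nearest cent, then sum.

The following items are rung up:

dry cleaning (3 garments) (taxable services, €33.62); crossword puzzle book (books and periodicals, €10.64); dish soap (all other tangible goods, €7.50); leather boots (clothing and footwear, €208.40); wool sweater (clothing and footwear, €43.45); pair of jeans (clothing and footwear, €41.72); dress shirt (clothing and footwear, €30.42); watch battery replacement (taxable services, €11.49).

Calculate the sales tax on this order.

Dry cleaning (3 garments) €33.62: taxable services → 0% → €0.00
Crossword puzzle book €10.64: books and periodicals → 8.5% → €0.90
Dish soap €7.50: all other tangible goods → 3.25% → €0.24
Leather boots €208.40: clothing and footwear, €110.00 or more → 6% → €12.50
Wool sweater €43.45: clothing and footwear, under €110.00 → 0% → €0.00
Pair of jeans €41.72: clothing and footwear, under €110.00 → 0% → €0.00
Dress shirt €30.42: clothing and footwear, under €110.00 → 0% → €0.00
Watch battery replacement €11.49: taxable services → 0% → €0.00
Total tax = €0.90 + €0.24 + €12.50 = €13.64

€13.64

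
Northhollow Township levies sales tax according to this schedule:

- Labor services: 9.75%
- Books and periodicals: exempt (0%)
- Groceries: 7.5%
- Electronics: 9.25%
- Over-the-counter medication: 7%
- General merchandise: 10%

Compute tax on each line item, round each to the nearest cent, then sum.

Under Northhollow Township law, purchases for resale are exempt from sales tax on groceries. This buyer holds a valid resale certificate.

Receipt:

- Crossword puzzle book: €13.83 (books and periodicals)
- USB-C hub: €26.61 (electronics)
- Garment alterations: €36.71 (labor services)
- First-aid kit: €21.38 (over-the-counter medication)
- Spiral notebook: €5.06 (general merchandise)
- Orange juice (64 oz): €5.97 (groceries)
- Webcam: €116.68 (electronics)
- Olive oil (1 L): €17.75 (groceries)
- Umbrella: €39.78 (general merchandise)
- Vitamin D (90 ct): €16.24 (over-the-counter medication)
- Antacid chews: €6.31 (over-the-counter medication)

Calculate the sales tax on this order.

Crossword puzzle book €13.83: books and periodicals → 0% → €0.00
USB-C hub €26.61: electronics → 9.25% → €2.46
Garment alterations €36.71: labor services → 9.75% → €3.58
First-aid kit €21.38: over-the-counter medication → 7% → €1.50
Spiral notebook €5.06: general merchandise → 10% → €0.51
Orange juice (64 oz) €5.97: groceries, buyer-exempt → 0% → €0.00
Webcam €116.68: electronics → 9.25% → €10.79
Olive oil (1 L) €17.75: groceries, buyer-exempt → 0% → €0.00
Umbrella €39.78: general merchandise → 10% → €3.98
Vitamin D (90 ct) €16.24: over-the-counter medication → 7% → €1.14
Antacid chews €6.31: over-the-counter medication → 7% → €0.44
Total tax = €2.46 + €3.58 + €1.50 + €0.51 + €10.79 + €3.98 + €1.14 + €0.44 = €24.40

€24.40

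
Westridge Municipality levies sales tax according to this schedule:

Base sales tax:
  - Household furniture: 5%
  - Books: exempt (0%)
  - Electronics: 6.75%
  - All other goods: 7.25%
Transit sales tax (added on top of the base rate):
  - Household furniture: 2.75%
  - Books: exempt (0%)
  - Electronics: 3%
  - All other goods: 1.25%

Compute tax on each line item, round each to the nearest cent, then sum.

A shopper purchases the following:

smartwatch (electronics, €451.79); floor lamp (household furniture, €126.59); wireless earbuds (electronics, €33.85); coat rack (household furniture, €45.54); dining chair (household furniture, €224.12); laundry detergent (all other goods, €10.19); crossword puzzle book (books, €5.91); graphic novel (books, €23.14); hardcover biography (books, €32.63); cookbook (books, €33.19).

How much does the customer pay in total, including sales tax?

Smartwatch €451.79: electronics → 6.75% + 3% transit = 9.75% → €44.05
Floor lamp €126.59: household furniture → 5% + 2.75% transit = 7.75% → €9.81
Wireless earbuds €33.85: electronics → 6.75% + 3% transit = 9.75% → €3.30
Coat rack €45.54: household furniture → 5% + 2.75% transit = 7.75% → €3.53
Dining chair €224.12: household furniture → 5% + 2.75% transit = 7.75% → €17.37
Laundry detergent €10.19: all other goods → 7.25% + 1.25% transit = 8.5% → €0.87
Crossword puzzle book €5.91: books → 0% + 0% transit = 0% → €0.00
Graphic novel €23.14: books → 0% + 0% transit = 0% → €0.00
Hardcover biography €32.63: books → 0% + 0% transit = 0% → €0.00
Cookbook €33.19: books → 0% + 0% transit = 0% → €0.00
Subtotal = €986.95; tax = €78.93; total due = €1065.88

€1065.88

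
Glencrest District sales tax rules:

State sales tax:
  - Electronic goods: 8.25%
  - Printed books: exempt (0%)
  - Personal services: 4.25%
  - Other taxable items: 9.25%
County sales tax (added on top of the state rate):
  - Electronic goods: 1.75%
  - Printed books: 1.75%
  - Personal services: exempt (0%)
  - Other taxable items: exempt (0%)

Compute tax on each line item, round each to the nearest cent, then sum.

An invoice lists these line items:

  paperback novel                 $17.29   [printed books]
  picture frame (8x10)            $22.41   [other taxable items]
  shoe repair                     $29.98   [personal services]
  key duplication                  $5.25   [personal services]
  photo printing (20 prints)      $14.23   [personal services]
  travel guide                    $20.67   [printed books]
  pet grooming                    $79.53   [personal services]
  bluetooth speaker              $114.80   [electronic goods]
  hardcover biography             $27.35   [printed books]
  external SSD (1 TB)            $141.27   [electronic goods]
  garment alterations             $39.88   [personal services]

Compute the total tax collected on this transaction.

Paperback novel $17.29: printed books → 0% + 1.75% county = 1.75% → $0.30
Picture frame (8x10) $22.41: other taxable items → 9.25% + 0% county = 9.25% → $2.07
Shoe repair $29.98: personal services → 4.25% + 0% county = 4.25% → $1.27
Key duplication $5.25: personal services → 4.25% + 0% county = 4.25% → $0.22
Photo printing (20 prints) $14.23: personal services → 4.25% + 0% county = 4.25% → $0.60
Travel guide $20.67: printed books → 0% + 1.75% county = 1.75% → $0.36
Pet grooming $79.53: personal services → 4.25% + 0% county = 4.25% → $3.38
Bluetooth speaker $114.80: electronic goods → 8.25% + 1.75% county = 10% → $11.48
Hardcover biography $27.35: printed books → 0% + 1.75% county = 1.75% → $0.48
External SSD (1 TB) $141.27: electronic goods → 8.25% + 1.75% county = 10% → $14.13
Garment alterations $39.88: personal services → 4.25% + 0% county = 4.25% → $1.69
Total tax = $0.30 + $2.07 + $1.27 + $0.22 + $0.60 + $0.36 + $3.38 + $11.48 + $0.48 + $14.13 + $1.69 = $35.98

$35.98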